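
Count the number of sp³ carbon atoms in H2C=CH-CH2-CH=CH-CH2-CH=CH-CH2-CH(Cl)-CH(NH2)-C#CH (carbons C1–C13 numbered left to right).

C1: sp2
C2: sp2
C3: sp3 ✓
C4: sp2
C5: sp2
C6: sp3 ✓
C7: sp2
C8: sp2
C9: sp3 ✓
C10: sp3 ✓
C11: sp3 ✓
C12: sp
C13: sp
C3, C6, C9, C10, C11 → 5 sp3 carbons.

5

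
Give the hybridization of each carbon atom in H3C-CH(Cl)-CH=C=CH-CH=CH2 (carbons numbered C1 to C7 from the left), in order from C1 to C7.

C1 sp3, C2 sp3, C3 sp2, C4 sp, C5 sp2, C6 sp2, C7 sp2

C1: 4 σ bonds — 4 electron domains, sp3.
C2 is sp3: 4 σ bonds, 4 electron-density regions.
C3: 3 σ bonds, plus one π bond — 3 electron domains, sp2.
C4 (2 σ bonds, plus two π bonds) has steric number 2: sp.
C5 has 3 σ bonds, plus one π bond: steric number 3 → sp2.
C6 carries 3 σ bonds, plus one π bond, giving a steric number of 3, so it is sp2.
C7: 3 σ bonds, plus one π bond; 3 regions of electron density → sp2.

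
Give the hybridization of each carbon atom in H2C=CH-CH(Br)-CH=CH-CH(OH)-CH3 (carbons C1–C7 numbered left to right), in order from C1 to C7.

C1 sp2, C2 sp2, C3 sp3, C4 sp2, C5 sp2, C6 sp3, C7 sp3

C1 (3 σ bonds, plus one π bond) has steric number 3: sp2.
C2 carries 3 σ bonds, plus one π bond, giving a steric number of 3, so it is sp2.
C3: 4 σ bonds — 4 electron domains, sp3.
C4 carries 3 σ bonds, plus one π bond, giving a steric number of 3, so it is sp2.
C5: 3 σ bonds, plus one π bond — 3 electron domains, sp2.
C6 is sp3: 4 σ bonds, 4 electron-density regions.
C7 — 4 σ bonds. Steric number 4, so sp3.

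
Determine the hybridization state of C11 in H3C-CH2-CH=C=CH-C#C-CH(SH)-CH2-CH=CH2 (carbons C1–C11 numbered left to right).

C11: 3 σ bonds, plus one π bond — 3 electron domains, sp2.

sp2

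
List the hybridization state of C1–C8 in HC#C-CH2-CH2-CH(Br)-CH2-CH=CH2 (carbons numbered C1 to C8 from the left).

C1 sp, C2 sp, C3 sp3, C4 sp3, C5 sp3, C6 sp3, C7 sp2, C8 sp2

C1 — 2 σ bonds, plus two π bonds. Steric number 2, so sp.
C2 is sp: 2 σ bonds, plus two π bonds, 2 electron-density regions.
C3 (4 σ bonds) has steric number 4: sp3.
C4 — 4 σ bonds. Steric number 4, so sp3.
C5: 4 σ bonds; 4 regions of electron density → sp3.
C6: 4 σ bonds — 4 electron domains, sp3.
C7 is sp2: 3 σ bonds, plus one π bond, 3 electron-density regions.
C8 carries 3 σ bonds, plus one π bond, giving a steric number of 3, so it is sp2.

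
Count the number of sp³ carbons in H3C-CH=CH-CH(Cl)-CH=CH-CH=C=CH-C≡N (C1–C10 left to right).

2

C1: sp3 ✓
C2: sp2
C3: sp2
C4: sp3 ✓
C5: sp2
C6: sp2
C7: sp2
C8: sp
C9: sp2
C10: sp
C1, C4 → 2 sp3 carbons.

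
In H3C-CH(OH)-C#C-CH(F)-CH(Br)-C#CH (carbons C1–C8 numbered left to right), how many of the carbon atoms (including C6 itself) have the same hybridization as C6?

4

C6 is sp3 (only σ bonds).
C1: sp3 ✓
C2: sp3 ✓
C3: sp
C4: sp
C5: sp3 ✓
C6: sp3 ✓
C7: sp
C8: sp
4 carbons are sp3.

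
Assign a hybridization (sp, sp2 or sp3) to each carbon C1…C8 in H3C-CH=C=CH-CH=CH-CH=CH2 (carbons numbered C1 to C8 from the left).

C1 sp3, C2 sp2, C3 sp, C4 sp2, C5 sp2, C6 sp2, C7 sp2, C8 sp2

C1 is sp3: 4 σ bonds, 4 electron-density regions.
C2 has 3 σ bonds, plus one π bond: steric number 3 → sp2.
C3 is sp: 2 σ bonds, plus two π bonds, 2 electron-density regions.
C4 carries 3 σ bonds, plus one π bond, giving a steric number of 3, so it is sp2.
C5 has 3 σ bonds, plus one π bond: steric number 3 → sp2.
C6 has 3 σ bonds, plus one π bond: steric number 3 → sp2.
C7: 3 σ bonds, plus one π bond; 3 regions of electron density → sp2.
C8 is sp2: 3 σ bonds, plus one π bond, 3 electron-density regions.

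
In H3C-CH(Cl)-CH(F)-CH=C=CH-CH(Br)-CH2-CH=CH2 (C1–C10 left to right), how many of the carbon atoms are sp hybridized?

1

C1: sp3
C2: sp3
C3: sp3
C4: sp2
C5: sp ✓
C6: sp2
C7: sp3
C8: sp3
C9: sp2
C10: sp2
C5 → 1 sp carbon.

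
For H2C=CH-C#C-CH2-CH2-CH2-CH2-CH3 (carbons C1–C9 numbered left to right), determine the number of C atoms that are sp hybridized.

2

C1: sp2
C2: sp2
C3: sp ✓
C4: sp ✓
C5: sp3
C6: sp3
C7: sp3
C8: sp3
C9: sp3
C3, C4 → 2 sp carbons.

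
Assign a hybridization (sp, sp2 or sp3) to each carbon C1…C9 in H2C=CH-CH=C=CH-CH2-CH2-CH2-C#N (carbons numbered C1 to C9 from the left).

C1: 3 σ bonds, plus one π bond; 3 regions of electron density → sp2.
C2 — 3 σ bonds, plus one π bond. Steric number 3, so sp2.
C3 carries 3 σ bonds, plus one π bond, giving a steric number of 3, so it is sp2.
C4 has 2 σ bonds, plus two π bonds: steric number 2 → sp.
C5 carries 3 σ bonds, plus one π bond, giving a steric number of 3, so it is sp2.
C6: 4 σ bonds; 4 regions of electron density → sp3.
C7 has 4 σ bonds: steric number 4 → sp3.
C8 (4 σ bonds) has steric number 4: sp3.
C9 carries 2 σ bonds, plus two π bonds, giving a steric number of 2, so it is sp.

C1 sp2, C2 sp2, C3 sp2, C4 sp, C5 sp2, C6 sp3, C7 sp3, C8 sp3, C9 sp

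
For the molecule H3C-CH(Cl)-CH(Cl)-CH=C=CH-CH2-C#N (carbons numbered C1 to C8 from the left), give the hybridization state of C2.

sp^3

C2 — 4 σ bonds. Steric number 4, so sp3.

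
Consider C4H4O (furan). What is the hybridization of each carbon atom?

Each carbon atom (3 σ bonds, plus one π bond) has steric number 3: sp2.

sp^2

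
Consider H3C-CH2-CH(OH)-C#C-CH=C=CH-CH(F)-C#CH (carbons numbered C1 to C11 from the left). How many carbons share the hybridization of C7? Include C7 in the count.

5

C7 is sp (two π bonds).
C1: sp3
C2: sp3
C3: sp3
C4: sp ✓
C5: sp ✓
C6: sp2
C7: sp ✓
C8: sp2
C9: sp3
C10: sp ✓
C11: sp ✓
5 carbons are sp.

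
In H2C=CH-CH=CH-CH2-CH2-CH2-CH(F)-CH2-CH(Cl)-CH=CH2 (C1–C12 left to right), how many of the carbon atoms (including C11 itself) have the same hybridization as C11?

C11 is sp2 (one π bond).
C1: sp2 ✓
C2: sp2 ✓
C3: sp2 ✓
C4: sp2 ✓
C5: sp3
C6: sp3
C7: sp3
C8: sp3
C9: sp3
C10: sp3
C11: sp2 ✓
C12: sp2 ✓
6 carbons are sp2.

6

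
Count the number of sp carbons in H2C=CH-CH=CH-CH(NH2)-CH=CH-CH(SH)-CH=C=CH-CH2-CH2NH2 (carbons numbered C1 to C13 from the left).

1

C1: sp2
C2: sp2
C3: sp2
C4: sp2
C5: sp3
C6: sp2
C7: sp2
C8: sp3
C9: sp2
C10: sp ✓
C11: sp2
C12: sp3
C13: sp3
C10 → 1 sp carbon.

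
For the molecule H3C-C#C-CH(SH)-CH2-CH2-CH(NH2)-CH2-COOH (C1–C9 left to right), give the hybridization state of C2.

C2 is sp: 2 σ bonds, plus two π bonds, 2 electron-density regions.

sp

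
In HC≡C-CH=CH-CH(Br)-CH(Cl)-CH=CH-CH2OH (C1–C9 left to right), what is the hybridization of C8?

C8 — 3 σ bonds, plus one π bond. Steric number 3, so sp2.

sp²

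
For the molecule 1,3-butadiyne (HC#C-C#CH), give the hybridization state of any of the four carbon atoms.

sp

Every carbon is part of a C≡C triple bond: two σ regions → sp.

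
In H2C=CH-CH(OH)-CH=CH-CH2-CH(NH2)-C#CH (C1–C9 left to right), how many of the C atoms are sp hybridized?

C1: sp2
C2: sp2
C3: sp3
C4: sp2
C5: sp2
C6: sp3
C7: sp3
C8: sp ✓
C9: sp ✓
C8, C9 → 2 sp carbons.

2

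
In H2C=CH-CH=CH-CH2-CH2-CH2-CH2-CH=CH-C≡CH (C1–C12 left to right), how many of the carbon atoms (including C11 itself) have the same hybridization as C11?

C11 is sp (two π bonds).
C1: sp2
C2: sp2
C3: sp2
C4: sp2
C5: sp3
C6: sp3
C7: sp3
C8: sp3
C9: sp2
C10: sp2
C11: sp ✓
C12: sp ✓
2 carbons are sp.

2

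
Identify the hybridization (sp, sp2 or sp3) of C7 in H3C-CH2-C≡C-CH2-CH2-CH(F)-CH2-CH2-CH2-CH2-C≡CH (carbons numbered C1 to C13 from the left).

C7 — 4 σ bonds. Steric number 4, so sp3.

sp3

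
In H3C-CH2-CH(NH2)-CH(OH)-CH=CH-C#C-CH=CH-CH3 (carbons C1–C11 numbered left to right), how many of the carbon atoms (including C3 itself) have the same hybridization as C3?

5

C3 is sp3 (only σ bonds).
C1: sp3 ✓
C2: sp3 ✓
C3: sp3 ✓
C4: sp3 ✓
C5: sp2
C6: sp2
C7: sp
C8: sp
C9: sp2
C10: sp2
C11: sp3 ✓
5 carbons are sp3.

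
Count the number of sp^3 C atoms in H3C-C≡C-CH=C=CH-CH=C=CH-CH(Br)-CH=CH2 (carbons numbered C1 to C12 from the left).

2

C1: sp3 ✓
C2: sp
C3: sp
C4: sp2
C5: sp
C6: sp2
C7: sp2
C8: sp
C9: sp2
C10: sp3 ✓
C11: sp2
C12: sp2
C1, C10 → 2 sp3 carbons.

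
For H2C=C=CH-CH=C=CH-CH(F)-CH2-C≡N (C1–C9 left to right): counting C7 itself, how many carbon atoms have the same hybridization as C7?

C7 is sp3 (only σ bonds).
C1: sp2
C2: sp
C3: sp2
C4: sp2
C5: sp
C6: sp2
C7: sp3 ✓
C8: sp3 ✓
C9: sp
2 carbons are sp3.

2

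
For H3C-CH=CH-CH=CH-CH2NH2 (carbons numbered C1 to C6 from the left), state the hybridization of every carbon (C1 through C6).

C1: 4 σ bonds; 4 regions of electron density → sp3.
C2: 3 σ bonds, plus one π bond; 3 regions of electron density → sp2.
C3 is sp2: 3 σ bonds, plus one π bond, 3 electron-density regions.
C4 is sp2: 3 σ bonds, plus one π bond, 3 electron-density regions.
C5 (3 σ bonds, plus one π bond) has steric number 3: sp2.
C6 has 4 σ bonds: steric number 4 → sp3.

C1 sp3, C2 sp2, C3 sp2, C4 sp2, C5 sp2, C6 sp3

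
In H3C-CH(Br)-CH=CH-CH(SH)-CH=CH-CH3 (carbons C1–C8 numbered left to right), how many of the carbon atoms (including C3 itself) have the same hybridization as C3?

4

C3 is sp2 (one π bond).
C1: sp3
C2: sp3
C3: sp2 ✓
C4: sp2 ✓
C5: sp3
C6: sp2 ✓
C7: sp2 ✓
C8: sp3
4 carbons are sp2.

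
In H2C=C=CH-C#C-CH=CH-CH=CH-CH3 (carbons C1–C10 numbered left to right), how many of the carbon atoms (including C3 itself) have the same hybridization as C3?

6

C3 is sp2 (one π bond).
C1: sp2 ✓
C2: sp
C3: sp2 ✓
C4: sp
C5: sp
C6: sp2 ✓
C7: sp2 ✓
C8: sp2 ✓
C9: sp2 ✓
C10: sp3
6 carbons are sp2.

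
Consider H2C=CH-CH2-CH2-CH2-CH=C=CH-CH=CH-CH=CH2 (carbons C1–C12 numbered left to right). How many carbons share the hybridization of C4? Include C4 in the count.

3

C4 is sp3 (only σ bonds).
C1: sp2
C2: sp2
C3: sp3 ✓
C4: sp3 ✓
C5: sp3 ✓
C6: sp2
C7: sp
C8: sp2
C9: sp2
C10: sp2
C11: sp2
C12: sp2
3 carbons are sp3.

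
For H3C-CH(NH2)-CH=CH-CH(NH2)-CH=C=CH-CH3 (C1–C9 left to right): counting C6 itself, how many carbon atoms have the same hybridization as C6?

4

C6 is sp2 (one π bond).
C1: sp3
C2: sp3
C3: sp2 ✓
C4: sp2 ✓
C5: sp3
C6: sp2 ✓
C7: sp
C8: sp2 ✓
C9: sp3
4 carbons are sp2.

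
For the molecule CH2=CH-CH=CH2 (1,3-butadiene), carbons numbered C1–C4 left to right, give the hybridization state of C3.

C3 has 3 σ bonds, plus one π bond: steric number 3 → sp2.

sp²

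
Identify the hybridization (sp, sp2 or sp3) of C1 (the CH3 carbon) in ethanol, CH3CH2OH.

C1 (the CH3 carbon): 4 σ bonds; 4 regions of electron density → sp3.

sp³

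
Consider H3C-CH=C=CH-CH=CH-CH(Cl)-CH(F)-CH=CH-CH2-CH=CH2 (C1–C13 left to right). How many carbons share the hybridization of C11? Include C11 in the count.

C11 is sp3 (only σ bonds).
C1: sp3 ✓
C2: sp2
C3: sp
C4: sp2
C5: sp2
C6: sp2
C7: sp3 ✓
C8: sp3 ✓
C9: sp2
C10: sp2
C11: sp3 ✓
C12: sp2
C13: sp2
4 carbons are sp3.

4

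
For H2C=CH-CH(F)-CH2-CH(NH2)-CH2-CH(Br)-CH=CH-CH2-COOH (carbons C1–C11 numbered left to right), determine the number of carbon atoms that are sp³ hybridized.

C1: sp2
C2: sp2
C3: sp3 ✓
C4: sp3 ✓
C5: sp3 ✓
C6: sp3 ✓
C7: sp3 ✓
C8: sp2
C9: sp2
C10: sp3 ✓
C11: sp2
C3, C4, C5, C6, C7, C10 → 6 sp3 carbons.

6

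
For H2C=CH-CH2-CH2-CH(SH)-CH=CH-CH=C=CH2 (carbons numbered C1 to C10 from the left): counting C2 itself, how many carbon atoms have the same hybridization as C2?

C2 is sp2 (one π bond).
C1: sp2 ✓
C2: sp2 ✓
C3: sp3
C4: sp3
C5: sp3
C6: sp2 ✓
C7: sp2 ✓
C8: sp2 ✓
C9: sp
C10: sp2 ✓
6 carbons are sp2.

6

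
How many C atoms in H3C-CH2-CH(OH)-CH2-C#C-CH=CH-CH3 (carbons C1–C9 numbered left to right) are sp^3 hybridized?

5

C1: sp3 ✓
C2: sp3 ✓
C3: sp3 ✓
C4: sp3 ✓
C5: sp
C6: sp
C7: sp2
C8: sp2
C9: sp3 ✓
C1, C2, C3, C4, C9 → 5 sp3 carbons.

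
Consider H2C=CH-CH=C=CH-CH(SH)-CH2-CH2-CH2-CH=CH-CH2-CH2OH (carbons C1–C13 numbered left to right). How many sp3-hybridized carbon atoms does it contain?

6

C1: sp2
C2: sp2
C3: sp2
C4: sp
C5: sp2
C6: sp3 ✓
C7: sp3 ✓
C8: sp3 ✓
C9: sp3 ✓
C10: sp2
C11: sp2
C12: sp3 ✓
C13: sp3 ✓
C6, C7, C8, C9, C12, C13 → 6 sp3 carbons.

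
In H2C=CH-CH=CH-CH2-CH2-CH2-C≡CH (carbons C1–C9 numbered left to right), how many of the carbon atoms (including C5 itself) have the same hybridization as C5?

3

C5 is sp3 (only σ bonds).
C1: sp2
C2: sp2
C3: sp2
C4: sp2
C5: sp3 ✓
C6: sp3 ✓
C7: sp3 ✓
C8: sp
C9: sp
3 carbons are sp3.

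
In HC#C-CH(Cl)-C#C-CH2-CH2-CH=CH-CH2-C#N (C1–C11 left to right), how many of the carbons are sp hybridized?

C1: sp ✓
C2: sp ✓
C3: sp3
C4: sp ✓
C5: sp ✓
C6: sp3
C7: sp3
C8: sp2
C9: sp2
C10: sp3
C11: sp ✓
C1, C2, C4, C5, C11 → 5 sp carbons.

5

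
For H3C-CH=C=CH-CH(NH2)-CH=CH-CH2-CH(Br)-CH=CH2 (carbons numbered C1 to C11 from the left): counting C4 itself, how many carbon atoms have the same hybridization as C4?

C4 is sp2 (one π bond).
C1: sp3
C2: sp2 ✓
C3: sp
C4: sp2 ✓
C5: sp3
C6: sp2 ✓
C7: sp2 ✓
C8: sp3
C9: sp3
C10: sp2 ✓
C11: sp2 ✓
6 carbons are sp2.

6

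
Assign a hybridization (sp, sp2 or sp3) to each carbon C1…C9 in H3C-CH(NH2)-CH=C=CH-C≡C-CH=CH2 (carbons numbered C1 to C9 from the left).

C1 — 4 σ bonds. Steric number 4, so sp3.
C2 carries 4 σ bonds, giving a steric number of 4, so it is sp3.
C3 is sp2: 3 σ bonds, plus one π bond, 3 electron-density regions.
C4: 2 σ bonds, plus two π bonds — 2 electron domains, sp.
C5 is sp2: 3 σ bonds, plus one π bond, 3 electron-density regions.
C6 has 2 σ bonds, plus two π bonds: steric number 2 → sp.
C7 is sp: 2 σ bonds, plus two π bonds, 2 electron-density regions.
C8 carries 3 σ bonds, plus one π bond, giving a steric number of 3, so it is sp2.
C9 is sp2: 3 σ bonds, plus one π bond, 3 electron-density regions.

C1 sp3, C2 sp3, C3 sp2, C4 sp, C5 sp2, C6 sp, C7 sp, C8 sp2, C9 sp2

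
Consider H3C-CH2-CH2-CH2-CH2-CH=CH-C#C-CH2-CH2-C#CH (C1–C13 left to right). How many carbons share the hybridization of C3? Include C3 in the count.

7

C3 is sp3 (only σ bonds).
C1: sp3 ✓
C2: sp3 ✓
C3: sp3 ✓
C4: sp3 ✓
C5: sp3 ✓
C6: sp2
C7: sp2
C8: sp
C9: sp
C10: sp3 ✓
C11: sp3 ✓
C12: sp
C13: sp
7 carbons are sp3.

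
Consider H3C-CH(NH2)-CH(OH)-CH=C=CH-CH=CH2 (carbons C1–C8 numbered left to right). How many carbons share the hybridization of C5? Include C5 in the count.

C5 is sp (two π bonds).
C1: sp3
C2: sp3
C3: sp3
C4: sp2
C5: sp ✓
C6: sp2
C7: sp2
C8: sp2
1 carbon is sp.

1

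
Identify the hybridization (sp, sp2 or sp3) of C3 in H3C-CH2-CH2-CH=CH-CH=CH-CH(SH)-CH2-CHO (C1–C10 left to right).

sp^3

C3 is sp3: 4 σ bonds, 4 electron-density regions.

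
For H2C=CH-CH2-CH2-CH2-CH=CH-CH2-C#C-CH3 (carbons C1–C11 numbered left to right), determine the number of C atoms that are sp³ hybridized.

5

C1: sp2
C2: sp2
C3: sp3 ✓
C4: sp3 ✓
C5: sp3 ✓
C6: sp2
C7: sp2
C8: sp3 ✓
C9: sp
C10: sp
C11: sp3 ✓
C3, C4, C5, C8, C11 → 5 sp3 carbons.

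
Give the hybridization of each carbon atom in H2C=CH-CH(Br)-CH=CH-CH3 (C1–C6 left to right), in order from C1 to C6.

C1 carries 3 σ bonds, plus one π bond, giving a steric number of 3, so it is sp2.
C2 is sp2: 3 σ bonds, plus one π bond, 3 electron-density regions.
C3: 4 σ bonds; 4 regions of electron density → sp3.
C4 is sp2: 3 σ bonds, plus one π bond, 3 electron-density regions.
C5 — 3 σ bonds, plus one π bond. Steric number 3, so sp2.
C6 is sp3: 4 σ bonds, 4 electron-density regions.

C1 sp2, C2 sp2, C3 sp3, C4 sp2, C5 sp2, C6 sp3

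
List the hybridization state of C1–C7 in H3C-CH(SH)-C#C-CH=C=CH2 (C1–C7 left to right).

C1 sp3, C2 sp3, C3 sp, C4 sp, C5 sp2, C6 sp, C7 sp2

C1 is sp3: 4 σ bonds, 4 electron-density regions.
C2 is sp3: 4 σ bonds, 4 electron-density regions.
C3 is sp: 2 σ bonds, plus two π bonds, 2 electron-density regions.
C4 — 2 σ bonds, plus two π bonds. Steric number 2, so sp.
C5 carries 3 σ bonds, plus one π bond, giving a steric number of 3, so it is sp2.
C6: 2 σ bonds, plus two π bonds; 2 regions of electron density → sp.
C7 (3 σ bonds, plus one π bond) has steric number 3: sp2.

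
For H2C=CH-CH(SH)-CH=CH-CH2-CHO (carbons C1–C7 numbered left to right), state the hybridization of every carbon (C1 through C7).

C1 carries 3 σ bonds, plus one π bond, giving a steric number of 3, so it is sp2.
C2 (3 σ bonds, plus one π bond) has steric number 3: sp2.
C3 has 4 σ bonds: steric number 4 → sp3.
C4 — 3 σ bonds, plus one π bond. Steric number 3, so sp2.
C5 — 3 σ bonds, plus one π bond. Steric number 3, so sp2.
C6 (4 σ bonds) has steric number 4: sp3.
C7 (3 σ bonds, plus one π bond) has steric number 3: sp2.

C1 sp2, C2 sp2, C3 sp3, C4 sp2, C5 sp2, C6 sp3, C7 sp2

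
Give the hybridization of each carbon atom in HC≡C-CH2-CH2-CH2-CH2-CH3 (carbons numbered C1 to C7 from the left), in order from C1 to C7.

C1 sp, C2 sp, C3 sp3, C4 sp3, C5 sp3, C6 sp3, C7 sp3

C1 is sp: 2 σ bonds, plus two π bonds, 2 electron-density regions.
C2 is sp: 2 σ bonds, plus two π bonds, 2 electron-density regions.
C3 is sp3: 4 σ bonds, 4 electron-density regions.
C4 (4 σ bonds) has steric number 4: sp3.
C5 (4 σ bonds) has steric number 4: sp3.
C6 — 4 σ bonds. Steric number 4, so sp3.
C7 carries 4 σ bonds, giving a steric number of 4, so it is sp3.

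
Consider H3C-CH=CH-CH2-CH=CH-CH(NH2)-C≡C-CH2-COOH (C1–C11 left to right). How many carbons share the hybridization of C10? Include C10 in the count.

4

C10 is sp3 (only σ bonds).
C1: sp3 ✓
C2: sp2
C3: sp2
C4: sp3 ✓
C5: sp2
C6: sp2
C7: sp3 ✓
C8: sp
C9: sp
C10: sp3 ✓
C11: sp2
4 carbons are sp3.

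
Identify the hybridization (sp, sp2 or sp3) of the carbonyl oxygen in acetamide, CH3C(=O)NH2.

The carbonyl oxygen: 1 σ bond and 2 lone pairs, plus one π bond — 3 electron domains, sp2.

sp^2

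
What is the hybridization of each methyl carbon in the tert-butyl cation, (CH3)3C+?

Each methyl carbon (4 σ bonds) has steric number 4: sp3.

sp^3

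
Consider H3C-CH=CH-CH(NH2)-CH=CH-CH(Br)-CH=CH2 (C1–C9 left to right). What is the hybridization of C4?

C4: 4 σ bonds; 4 regions of electron density → sp3.

sp3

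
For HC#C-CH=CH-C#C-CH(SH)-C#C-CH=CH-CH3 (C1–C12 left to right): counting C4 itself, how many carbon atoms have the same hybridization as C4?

C4 is sp2 (one π bond).
C1: sp
C2: sp
C3: sp2 ✓
C4: sp2 ✓
C5: sp
C6: sp
C7: sp3
C8: sp
C9: sp
C10: sp2 ✓
C11: sp2 ✓
C12: sp3
4 carbons are sp2.

4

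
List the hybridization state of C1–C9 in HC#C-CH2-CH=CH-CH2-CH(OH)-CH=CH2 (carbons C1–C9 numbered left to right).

C1 sp, C2 sp, C3 sp3, C4 sp2, C5 sp2, C6 sp3, C7 sp3, C8 sp2, C9 sp2

C1 — 2 σ bonds, plus two π bonds. Steric number 2, so sp.
C2: 2 σ bonds, plus two π bonds; 2 regions of electron density → sp.
C3 is sp3: 4 σ bonds, 4 electron-density regions.
C4: 3 σ bonds, plus one π bond; 3 regions of electron density → sp2.
C5 has 3 σ bonds, plus one π bond: steric number 3 → sp2.
C6 (4 σ bonds) has steric number 4: sp3.
C7 carries 4 σ bonds, giving a steric number of 4, so it is sp3.
C8 — 3 σ bonds, plus one π bond. Steric number 3, so sp2.
C9 carries 3 σ bonds, plus one π bond, giving a steric number of 3, so it is sp2.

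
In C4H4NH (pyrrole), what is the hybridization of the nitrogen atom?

N has three σ bonds; its lone pair occupies the p orbital and is part of the aromatic π system, so N is sp2 (not the sp3 a naive steric count of 4 would give).

sp²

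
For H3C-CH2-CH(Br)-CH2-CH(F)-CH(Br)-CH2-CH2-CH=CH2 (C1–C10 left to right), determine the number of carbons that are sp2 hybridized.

2

C1: sp3
C2: sp3
C3: sp3
C4: sp3
C5: sp3
C6: sp3
C7: sp3
C8: sp3
C9: sp2 ✓
C10: sp2 ✓
C9, C10 → 2 sp2 carbons.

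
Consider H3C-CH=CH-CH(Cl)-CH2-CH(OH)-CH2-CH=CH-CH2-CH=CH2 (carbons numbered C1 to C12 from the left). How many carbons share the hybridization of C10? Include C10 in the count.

C10 is sp3 (only σ bonds).
C1: sp3 ✓
C2: sp2
C3: sp2
C4: sp3 ✓
C5: sp3 ✓
C6: sp3 ✓
C7: sp3 ✓
C8: sp2
C9: sp2
C10: sp3 ✓
C11: sp2
C12: sp2
6 carbons are sp3.

6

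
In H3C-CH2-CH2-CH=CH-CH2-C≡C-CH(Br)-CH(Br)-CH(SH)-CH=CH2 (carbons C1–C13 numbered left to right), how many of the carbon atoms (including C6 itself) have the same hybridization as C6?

7

C6 is sp3 (only σ bonds).
C1: sp3 ✓
C2: sp3 ✓
C3: sp3 ✓
C4: sp2
C5: sp2
C6: sp3 ✓
C7: sp
C8: sp
C9: sp3 ✓
C10: sp3 ✓
C11: sp3 ✓
C12: sp2
C13: sp2
7 carbons are sp3.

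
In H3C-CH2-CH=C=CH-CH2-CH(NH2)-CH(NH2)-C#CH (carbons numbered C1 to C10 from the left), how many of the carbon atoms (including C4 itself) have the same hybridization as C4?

3

C4 is sp (two π bonds).
C1: sp3
C2: sp3
C3: sp2
C4: sp ✓
C5: sp2
C6: sp3
C7: sp3
C8: sp3
C9: sp ✓
C10: sp ✓
3 carbons are sp.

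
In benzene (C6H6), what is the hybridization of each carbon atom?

Every ring carbon has three σ bonds and contributes one p electron to the aromatic π system.

sp2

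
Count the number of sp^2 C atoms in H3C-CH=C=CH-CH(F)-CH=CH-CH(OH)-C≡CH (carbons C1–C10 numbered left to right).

C1: sp3
C2: sp2 ✓
C3: sp
C4: sp2 ✓
C5: sp3
C6: sp2 ✓
C7: sp2 ✓
C8: sp3
C9: sp
C10: sp
C2, C4, C6, C7 → 4 sp2 carbons.

4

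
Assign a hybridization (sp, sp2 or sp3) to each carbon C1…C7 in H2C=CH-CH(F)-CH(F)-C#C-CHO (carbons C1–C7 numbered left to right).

C1 sp2, C2 sp2, C3 sp3, C4 sp3, C5 sp, C6 sp, C7 sp2

C1: 3 σ bonds, plus one π bond — 3 electron domains, sp2.
C2: 3 σ bonds, plus one π bond; 3 regions of electron density → sp2.
C3 — 4 σ bonds. Steric number 4, so sp3.
C4 (4 σ bonds) has steric number 4: sp3.
C5 is sp: 2 σ bonds, plus two π bonds, 2 electron-density regions.
C6 — 2 σ bonds, plus two π bonds. Steric number 2, so sp.
C7 carries 3 σ bonds, plus one π bond, giving a steric number of 3, so it is sp2.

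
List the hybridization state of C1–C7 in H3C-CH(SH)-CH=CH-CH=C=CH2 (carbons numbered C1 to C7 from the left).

C1 sp3, C2 sp3, C3 sp2, C4 sp2, C5 sp2, C6 sp, C7 sp2

C1 (4 σ bonds) has steric number 4: sp3.
C2 — 4 σ bonds. Steric number 4, so sp3.
C3 carries 3 σ bonds, plus one π bond, giving a steric number of 3, so it is sp2.
C4: 3 σ bonds, plus one π bond — 3 electron domains, sp2.
C5 has 3 σ bonds, plus one π bond: steric number 3 → sp2.
C6: 2 σ bonds, plus two π bonds; 2 regions of electron density → sp.
C7: 3 σ bonds, plus one π bond; 3 regions of electron density → sp2.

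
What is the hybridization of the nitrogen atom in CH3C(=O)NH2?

sp2

The nitrogen lone pair is delocalised into the carbonyl π system (amide resonance), so N is planar sp2 rather than the sp3 a naive steric count of 4 would suggest.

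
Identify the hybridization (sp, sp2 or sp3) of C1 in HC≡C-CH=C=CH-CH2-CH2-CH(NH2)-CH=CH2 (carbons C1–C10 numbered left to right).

C1 has 2 σ bonds, plus two π bonds: steric number 2 → sp.

sp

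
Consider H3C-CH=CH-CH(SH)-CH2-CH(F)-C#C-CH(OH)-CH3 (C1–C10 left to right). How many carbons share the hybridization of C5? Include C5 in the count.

C5 is sp3 (only σ bonds).
C1: sp3 ✓
C2: sp2
C3: sp2
C4: sp3 ✓
C5: sp3 ✓
C6: sp3 ✓
C7: sp
C8: sp
C9: sp3 ✓
C10: sp3 ✓
6 carbons are sp3.

6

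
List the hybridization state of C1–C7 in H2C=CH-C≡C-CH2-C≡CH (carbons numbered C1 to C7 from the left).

C1 sp2, C2 sp2, C3 sp, C4 sp, C5 sp3, C6 sp, C7 sp

C1 — 3 σ bonds, plus one π bond. Steric number 3, so sp2.
C2 (3 σ bonds, plus one π bond) has steric number 3: sp2.
C3: 2 σ bonds, plus two π bonds — 2 electron domains, sp.
C4: 2 σ bonds, plus two π bonds — 2 electron domains, sp.
C5 is sp3: 4 σ bonds, 4 electron-density regions.
C6 has 2 σ bonds, plus two π bonds: steric number 2 → sp.
C7 carries 2 σ bonds, plus two π bonds, giving a steric number of 2, so it is sp.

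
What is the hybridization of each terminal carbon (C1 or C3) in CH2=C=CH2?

Each terminal carbon (C1 or C3) (3 σ bonds, plus one π bond) has steric number 3: sp2.

sp²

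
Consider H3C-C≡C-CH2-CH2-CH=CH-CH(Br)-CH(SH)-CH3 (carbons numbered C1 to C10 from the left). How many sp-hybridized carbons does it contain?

C1: sp3
C2: sp ✓
C3: sp ✓
C4: sp3
C5: sp3
C6: sp2
C7: sp2
C8: sp3
C9: sp3
C10: sp3
C2, C3 → 2 sp carbons.

2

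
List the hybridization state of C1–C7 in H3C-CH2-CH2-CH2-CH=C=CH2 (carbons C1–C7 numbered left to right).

C1 sp3, C2 sp3, C3 sp3, C4 sp3, C5 sp2, C6 sp, C7 sp2

C1 is sp3: 4 σ bonds, 4 electron-density regions.
C2 — 4 σ bonds. Steric number 4, so sp3.
C3: 4 σ bonds — 4 electron domains, sp3.
C4: 4 σ bonds — 4 electron domains, sp3.
C5: 3 σ bonds, plus one π bond; 3 regions of electron density → sp2.
C6 (2 σ bonds, plus two π bonds) has steric number 2: sp.
C7 (3 σ bonds, plus one π bond) has steric number 3: sp2.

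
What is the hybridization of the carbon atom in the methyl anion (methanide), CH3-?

sp^3

Three σ bonds + one lone pair = steric number 4 → sp3, pyramidal.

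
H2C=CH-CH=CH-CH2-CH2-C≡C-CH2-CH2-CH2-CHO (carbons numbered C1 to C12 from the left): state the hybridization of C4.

C4: 3 σ bonds, plus one π bond — 3 electron domains, sp2.

sp2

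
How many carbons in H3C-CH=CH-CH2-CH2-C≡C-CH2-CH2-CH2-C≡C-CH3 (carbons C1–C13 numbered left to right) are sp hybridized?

C1: sp3
C2: sp2
C3: sp2
C4: sp3
C5: sp3
C6: sp ✓
C7: sp ✓
C8: sp3
C9: sp3
C10: sp3
C11: sp ✓
C12: sp ✓
C13: sp3
C6, C7, C11, C12 → 4 sp carbons.

4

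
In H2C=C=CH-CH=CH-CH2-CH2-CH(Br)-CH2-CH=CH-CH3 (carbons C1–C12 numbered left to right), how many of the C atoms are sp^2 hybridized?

C1: sp2 ✓
C2: sp
C3: sp2 ✓
C4: sp2 ✓
C5: sp2 ✓
C6: sp3
C7: sp3
C8: sp3
C9: sp3
C10: sp2 ✓
C11: sp2 ✓
C12: sp3
C1, C3, C4, C5, C10, C11 → 6 sp2 carbons.

6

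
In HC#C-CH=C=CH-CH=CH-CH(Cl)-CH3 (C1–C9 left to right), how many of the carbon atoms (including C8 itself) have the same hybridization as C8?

C8 is sp3 (only σ bonds).
C1: sp
C2: sp
C3: sp2
C4: sp
C5: sp2
C6: sp2
C7: sp2
C8: sp3 ✓
C9: sp3 ✓
2 carbons are sp3.

2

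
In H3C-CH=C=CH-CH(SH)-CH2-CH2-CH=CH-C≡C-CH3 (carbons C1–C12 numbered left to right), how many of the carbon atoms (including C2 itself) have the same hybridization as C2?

C2 is sp2 (one π bond).
C1: sp3
C2: sp2 ✓
C3: sp
C4: sp2 ✓
C5: sp3
C6: sp3
C7: sp3
C8: sp2 ✓
C9: sp2 ✓
C10: sp
C11: sp
C12: sp3
4 carbons are sp2.

4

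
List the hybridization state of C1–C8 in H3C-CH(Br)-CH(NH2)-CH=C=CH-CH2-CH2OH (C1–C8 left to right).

C1 (4 σ bonds) has steric number 4: sp3.
C2: 4 σ bonds; 4 regions of electron density → sp3.
C3: 4 σ bonds — 4 electron domains, sp3.
C4 carries 3 σ bonds, plus one π bond, giving a steric number of 3, so it is sp2.
C5: 2 σ bonds, plus two π bonds — 2 electron domains, sp.
C6 (3 σ bonds, plus one π bond) has steric number 3: sp2.
C7 carries 4 σ bonds, giving a steric number of 4, so it is sp3.
C8 carries 4 σ bonds, giving a steric number of 4, so it is sp3.

C1 sp3, C2 sp3, C3 sp3, C4 sp2, C5 sp, C6 sp2, C7 sp3, C8 sp3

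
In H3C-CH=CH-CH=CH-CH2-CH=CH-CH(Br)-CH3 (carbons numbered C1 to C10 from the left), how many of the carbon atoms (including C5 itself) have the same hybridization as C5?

C5 is sp2 (one π bond).
C1: sp3
C2: sp2 ✓
C3: sp2 ✓
C4: sp2 ✓
C5: sp2 ✓
C6: sp3
C7: sp2 ✓
C8: sp2 ✓
C9: sp3
C10: sp3
6 carbons are sp2.

6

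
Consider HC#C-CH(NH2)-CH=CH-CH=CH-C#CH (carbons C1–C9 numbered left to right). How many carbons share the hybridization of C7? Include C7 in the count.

4

C7 is sp2 (one π bond).
C1: sp
C2: sp
C3: sp3
C4: sp2 ✓
C5: sp2 ✓
C6: sp2 ✓
C7: sp2 ✓
C8: sp
C9: sp
4 carbons are sp2.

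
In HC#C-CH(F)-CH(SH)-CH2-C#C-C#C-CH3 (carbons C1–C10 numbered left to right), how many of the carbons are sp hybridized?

C1: sp ✓
C2: sp ✓
C3: sp3
C4: sp3
C5: sp3
C6: sp ✓
C7: sp ✓
C8: sp ✓
C9: sp ✓
C10: sp3
C1, C2, C6, C7, C8, C9 → 6 sp carbons.

6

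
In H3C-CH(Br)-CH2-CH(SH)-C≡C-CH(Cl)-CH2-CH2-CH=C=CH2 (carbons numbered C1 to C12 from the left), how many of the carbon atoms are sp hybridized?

3

C1: sp3
C2: sp3
C3: sp3
C4: sp3
C5: sp ✓
C6: sp ✓
C7: sp3
C8: sp3
C9: sp3
C10: sp2
C11: sp ✓
C12: sp2
C5, C6, C11 → 3 sp carbons.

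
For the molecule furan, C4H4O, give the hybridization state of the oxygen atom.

One O lone pair is in the aromatic π system (p orbital), the other is in an sp2 hybrid in the ring plane; O has two σ bonds + one in-plane lone pair → sp2.

sp2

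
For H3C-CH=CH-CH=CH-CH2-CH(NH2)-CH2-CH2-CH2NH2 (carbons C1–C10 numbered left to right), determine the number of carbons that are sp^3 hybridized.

C1: sp3 ✓
C2: sp2
C3: sp2
C4: sp2
C5: sp2
C6: sp3 ✓
C7: sp3 ✓
C8: sp3 ✓
C9: sp3 ✓
C10: sp3 ✓
C1, C6, C7, C8, C9, C10 → 6 sp3 carbons.

6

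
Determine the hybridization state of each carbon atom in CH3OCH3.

sp^3

Each carbon atom has 4 σ bonds: steric number 4 → sp3.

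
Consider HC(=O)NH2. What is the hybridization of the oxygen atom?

The oxygen atom — 1 σ bond and 2 lone pairs, plus one π bond. Steric number 3, so sp2.

sp2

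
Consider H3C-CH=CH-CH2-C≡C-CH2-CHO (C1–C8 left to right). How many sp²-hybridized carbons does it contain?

C1: sp3
C2: sp2 ✓
C3: sp2 ✓
C4: sp3
C5: sp
C6: sp
C7: sp3
C8: sp2 ✓
C2, C3, C8 → 3 sp2 carbons.

3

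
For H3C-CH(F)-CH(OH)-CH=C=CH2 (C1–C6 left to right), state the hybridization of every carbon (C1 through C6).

C1 sp3, C2 sp3, C3 sp3, C4 sp2, C5 sp, C6 sp2

C1 — 4 σ bonds. Steric number 4, so sp3.
C2 carries 4 σ bonds, giving a steric number of 4, so it is sp3.
C3: 4 σ bonds; 4 regions of electron density → sp3.
C4: 3 σ bonds, plus one π bond — 3 electron domains, sp2.
C5 carries 2 σ bonds, plus two π bonds, giving a steric number of 2, so it is sp.
C6: 3 σ bonds, plus one π bond; 3 regions of electron density → sp2.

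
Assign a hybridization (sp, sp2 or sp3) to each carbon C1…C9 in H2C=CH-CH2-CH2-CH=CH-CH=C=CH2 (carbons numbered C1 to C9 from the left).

C1 carries 3 σ bonds, plus one π bond, giving a steric number of 3, so it is sp2.
C2 carries 3 σ bonds, plus one π bond, giving a steric number of 3, so it is sp2.
C3 is sp3: 4 σ bonds, 4 electron-density regions.
C4 is sp3: 4 σ bonds, 4 electron-density regions.
C5 carries 3 σ bonds, plus one π bond, giving a steric number of 3, so it is sp2.
C6: 3 σ bonds, plus one π bond — 3 electron domains, sp2.
C7 — 3 σ bonds, plus one π bond. Steric number 3, so sp2.
C8: 2 σ bonds, plus two π bonds; 2 regions of electron density → sp.
C9 is sp2: 3 σ bonds, plus one π bond, 3 electron-density regions.

C1 sp2, C2 sp2, C3 sp3, C4 sp3, C5 sp2, C6 sp2, C7 sp2, C8 sp, C9 sp2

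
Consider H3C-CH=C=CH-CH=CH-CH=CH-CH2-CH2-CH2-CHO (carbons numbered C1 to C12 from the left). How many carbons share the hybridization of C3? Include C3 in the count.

C3 is sp (two π bonds).
C1: sp3
C2: sp2
C3: sp ✓
C4: sp2
C5: sp2
C6: sp2
C7: sp2
C8: sp2
C9: sp3
C10: sp3
C11: sp3
C12: sp2
1 carbon is sp.

1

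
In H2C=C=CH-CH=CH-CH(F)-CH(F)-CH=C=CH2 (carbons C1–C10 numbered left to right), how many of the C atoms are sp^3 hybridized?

2

C1: sp2
C2: sp
C3: sp2
C4: sp2
C5: sp2
C6: sp3 ✓
C7: sp3 ✓
C8: sp2
C9: sp
C10: sp2
C6, C7 → 2 sp3 carbons.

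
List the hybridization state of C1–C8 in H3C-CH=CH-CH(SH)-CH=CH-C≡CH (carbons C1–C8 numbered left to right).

C1 carries 4 σ bonds, giving a steric number of 4, so it is sp3.
C2 (3 σ bonds, plus one π bond) has steric number 3: sp2.
C3 is sp2: 3 σ bonds, plus one π bond, 3 electron-density regions.
C4 carries 4 σ bonds, giving a steric number of 4, so it is sp3.
C5 (3 σ bonds, plus one π bond) has steric number 3: sp2.
C6 (3 σ bonds, plus one π bond) has steric number 3: sp2.
C7 has 2 σ bonds, plus two π bonds: steric number 2 → sp.
C8 — 2 σ bonds, plus two π bonds. Steric number 2, so sp.

C1 sp3, C2 sp2, C3 sp2, C4 sp3, C5 sp2, C6 sp2, C7 sp, C8 sp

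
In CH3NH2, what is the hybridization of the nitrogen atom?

Three σ bonds + one lone pair = steric number 4 → sp3.

sp3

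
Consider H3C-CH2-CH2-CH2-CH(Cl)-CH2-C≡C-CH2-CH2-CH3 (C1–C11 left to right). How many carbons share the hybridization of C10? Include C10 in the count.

C10 is sp3 (only σ bonds).
C1: sp3 ✓
C2: sp3 ✓
C3: sp3 ✓
C4: sp3 ✓
C5: sp3 ✓
C6: sp3 ✓
C7: sp
C8: sp
C9: sp3 ✓
C10: sp3 ✓
C11: sp3 ✓
9 carbons are sp3.

9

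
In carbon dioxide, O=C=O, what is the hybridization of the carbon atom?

Two σ bonds, two π bonds → steric number 2 → sp.

sp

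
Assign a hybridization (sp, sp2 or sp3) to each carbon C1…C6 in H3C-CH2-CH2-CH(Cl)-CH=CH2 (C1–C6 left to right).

C1 — 4 σ bonds. Steric number 4, so sp3.
C2 is sp3: 4 σ bonds, 4 electron-density regions.
C3 carries 4 σ bonds, giving a steric number of 4, so it is sp3.
C4 carries 4 σ bonds, giving a steric number of 4, so it is sp3.
C5 is sp2: 3 σ bonds, plus one π bond, 3 electron-density regions.
C6: 3 σ bonds, plus one π bond; 3 regions of electron density → sp2.

C1 sp3, C2 sp3, C3 sp3, C4 sp3, C5 sp2, C6 sp2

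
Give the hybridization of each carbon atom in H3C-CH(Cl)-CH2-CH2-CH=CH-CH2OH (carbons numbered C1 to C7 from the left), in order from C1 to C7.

C1: 4 σ bonds; 4 regions of electron density → sp3.
C2 is sp3: 4 σ bonds, 4 electron-density regions.
C3: 4 σ bonds — 4 electron domains, sp3.
C4 has 4 σ bonds: steric number 4 → sp3.
C5 — 3 σ bonds, plus one π bond. Steric number 3, so sp2.
C6 carries 3 σ bonds, plus one π bond, giving a steric number of 3, so it is sp2.
C7 — 4 σ bonds. Steric number 4, so sp3.

C1 sp3, C2 sp3, C3 sp3, C4 sp3, C5 sp2, C6 sp2, C7 sp3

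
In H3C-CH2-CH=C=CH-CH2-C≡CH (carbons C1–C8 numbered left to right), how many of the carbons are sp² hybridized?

2

C1: sp3
C2: sp3
C3: sp2 ✓
C4: sp
C5: sp2 ✓
C6: sp3
C7: sp
C8: sp
C3, C5 → 2 sp2 carbons.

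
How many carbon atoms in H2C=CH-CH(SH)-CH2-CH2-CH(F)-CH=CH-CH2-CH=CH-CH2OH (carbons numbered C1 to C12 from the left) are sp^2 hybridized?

6

C1: sp2 ✓
C2: sp2 ✓
C3: sp3
C4: sp3
C5: sp3
C6: sp3
C7: sp2 ✓
C8: sp2 ✓
C9: sp3
C10: sp2 ✓
C11: sp2 ✓
C12: sp3
C1, C2, C7, C8, C10, C11 → 6 sp2 carbons.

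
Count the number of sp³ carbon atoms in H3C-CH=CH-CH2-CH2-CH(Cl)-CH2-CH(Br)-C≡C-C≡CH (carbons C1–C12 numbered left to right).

6

C1: sp3 ✓
C2: sp2
C3: sp2
C4: sp3 ✓
C5: sp3 ✓
C6: sp3 ✓
C7: sp3 ✓
C8: sp3 ✓
C9: sp
C10: sp
C11: sp
C12: sp
C1, C4, C5, C6, C7, C8 → 6 sp3 carbons.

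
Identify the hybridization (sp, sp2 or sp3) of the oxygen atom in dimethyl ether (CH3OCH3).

Two σ bonds + two lone pairs = steric number 4 → sp3.

sp^3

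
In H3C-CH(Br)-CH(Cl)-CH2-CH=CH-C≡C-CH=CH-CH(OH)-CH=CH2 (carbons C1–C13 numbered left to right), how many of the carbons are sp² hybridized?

C1: sp3
C2: sp3
C3: sp3
C4: sp3
C5: sp2 ✓
C6: sp2 ✓
C7: sp
C8: sp
C9: sp2 ✓
C10: sp2 ✓
C11: sp3
C12: sp2 ✓
C13: sp2 ✓
C5, C6, C9, C10, C12, C13 → 6 sp2 carbons.

6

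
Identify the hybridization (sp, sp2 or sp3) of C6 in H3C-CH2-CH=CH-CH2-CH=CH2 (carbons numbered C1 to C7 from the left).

sp2

C6 — 3 σ bonds, plus one π bond. Steric number 3, so sp2.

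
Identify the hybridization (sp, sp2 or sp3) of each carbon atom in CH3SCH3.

sp^3

Each carbon atom is sp3: 4 σ bonds, 4 electron-density regions.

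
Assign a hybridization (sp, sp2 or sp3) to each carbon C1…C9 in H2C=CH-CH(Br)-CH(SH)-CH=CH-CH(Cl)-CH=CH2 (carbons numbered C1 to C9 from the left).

C1 sp2, C2 sp2, C3 sp3, C4 sp3, C5 sp2, C6 sp2, C7 sp3, C8 sp2, C9 sp2

C1 has 3 σ bonds, plus one π bond: steric number 3 → sp2.
C2 — 3 σ bonds, plus one π bond. Steric number 3, so sp2.
C3 carries 4 σ bonds, giving a steric number of 4, so it is sp3.
C4 has 4 σ bonds: steric number 4 → sp3.
C5 (3 σ bonds, plus one π bond) has steric number 3: sp2.
C6 (3 σ bonds, plus one π bond) has steric number 3: sp2.
C7: 4 σ bonds — 4 electron domains, sp3.
C8 is sp2: 3 σ bonds, plus one π bond, 3 electron-density regions.
C9 carries 3 σ bonds, plus one π bond, giving a steric number of 3, so it is sp2.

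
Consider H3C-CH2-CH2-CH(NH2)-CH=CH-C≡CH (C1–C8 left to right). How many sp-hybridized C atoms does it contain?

2

C1: sp3
C2: sp3
C3: sp3
C4: sp3
C5: sp2
C6: sp2
C7: sp ✓
C8: sp ✓
C7, C8 → 2 sp carbons.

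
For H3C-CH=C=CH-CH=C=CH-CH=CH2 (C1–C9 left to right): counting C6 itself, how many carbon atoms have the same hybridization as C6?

C6 is sp (two π bonds).
C1: sp3
C2: sp2
C3: sp ✓
C4: sp2
C5: sp2
C6: sp ✓
C7: sp2
C8: sp2
C9: sp2
2 carbons are sp.

2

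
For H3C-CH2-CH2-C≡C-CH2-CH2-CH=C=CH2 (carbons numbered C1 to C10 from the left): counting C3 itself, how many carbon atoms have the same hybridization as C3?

C3 is sp3 (only σ bonds).
C1: sp3 ✓
C2: sp3 ✓
C3: sp3 ✓
C4: sp
C5: sp
C6: sp3 ✓
C7: sp3 ✓
C8: sp2
C9: sp
C10: sp2
5 carbons are sp3.

5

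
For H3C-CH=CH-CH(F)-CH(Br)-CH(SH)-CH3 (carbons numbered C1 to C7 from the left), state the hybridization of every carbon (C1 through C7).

C1 carries 4 σ bonds, giving a steric number of 4, so it is sp3.
C2 carries 3 σ bonds, plus one π bond, giving a steric number of 3, so it is sp2.
C3 carries 3 σ bonds, plus one π bond, giving a steric number of 3, so it is sp2.
C4: 4 σ bonds — 4 electron domains, sp3.
C5 — 4 σ bonds. Steric number 4, so sp3.
C6 has 4 σ bonds: steric number 4 → sp3.
C7: 4 σ bonds; 4 regions of electron density → sp3.

C1 sp3, C2 sp2, C3 sp2, C4 sp3, C5 sp3, C6 sp3, C7 sp3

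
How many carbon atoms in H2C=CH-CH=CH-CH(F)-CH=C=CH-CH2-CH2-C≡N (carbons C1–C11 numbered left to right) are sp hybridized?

2

C1: sp2
C2: sp2
C3: sp2
C4: sp2
C5: sp3
C6: sp2
C7: sp ✓
C8: sp2
C9: sp3
C10: sp3
C11: sp ✓
C7, C11 → 2 sp carbons.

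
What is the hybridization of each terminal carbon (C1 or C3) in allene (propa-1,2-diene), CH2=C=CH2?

sp^2

Each terminal carbon (C1 or C3): 3 σ bonds, plus one π bond; 3 regions of electron density → sp2.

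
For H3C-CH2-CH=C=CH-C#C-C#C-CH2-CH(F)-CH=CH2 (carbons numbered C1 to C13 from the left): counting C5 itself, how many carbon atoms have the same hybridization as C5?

4

C5 is sp2 (one π bond).
C1: sp3
C2: sp3
C3: sp2 ✓
C4: sp
C5: sp2 ✓
C6: sp
C7: sp
C8: sp
C9: sp
C10: sp3
C11: sp3
C12: sp2 ✓
C13: sp2 ✓
4 carbons are sp2.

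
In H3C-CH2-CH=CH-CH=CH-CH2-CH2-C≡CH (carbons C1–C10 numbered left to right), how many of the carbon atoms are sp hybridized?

2

C1: sp3
C2: sp3
C3: sp2
C4: sp2
C5: sp2
C6: sp2
C7: sp3
C8: sp3
C9: sp ✓
C10: sp ✓
C9, C10 → 2 sp carbons.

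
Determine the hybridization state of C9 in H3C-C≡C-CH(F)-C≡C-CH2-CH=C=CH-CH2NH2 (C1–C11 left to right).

C9 has 2 σ bonds, plus two π bonds: steric number 2 → sp.

sp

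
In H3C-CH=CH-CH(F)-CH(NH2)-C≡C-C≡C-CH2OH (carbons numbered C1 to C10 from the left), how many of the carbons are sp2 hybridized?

2

C1: sp3
C2: sp2 ✓
C3: sp2 ✓
C4: sp3
C5: sp3
C6: sp
C7: sp
C8: sp
C9: sp
C10: sp3
C2, C3 → 2 sp2 carbons.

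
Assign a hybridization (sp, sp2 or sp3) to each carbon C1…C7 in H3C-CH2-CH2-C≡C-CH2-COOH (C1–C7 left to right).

C1 sp3, C2 sp3, C3 sp3, C4 sp, C5 sp, C6 sp3, C7 sp2

C1: 4 σ bonds; 4 regions of electron density → sp3.
C2 (4 σ bonds) has steric number 4: sp3.
C3: 4 σ bonds — 4 electron domains, sp3.
C4 has 2 σ bonds, plus two π bonds: steric number 2 → sp.
C5 is sp: 2 σ bonds, plus two π bonds, 2 electron-density regions.
C6 (4 σ bonds) has steric number 4: sp3.
C7 carries 3 σ bonds, plus one π bond, giving a steric number of 3, so it is sp2.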